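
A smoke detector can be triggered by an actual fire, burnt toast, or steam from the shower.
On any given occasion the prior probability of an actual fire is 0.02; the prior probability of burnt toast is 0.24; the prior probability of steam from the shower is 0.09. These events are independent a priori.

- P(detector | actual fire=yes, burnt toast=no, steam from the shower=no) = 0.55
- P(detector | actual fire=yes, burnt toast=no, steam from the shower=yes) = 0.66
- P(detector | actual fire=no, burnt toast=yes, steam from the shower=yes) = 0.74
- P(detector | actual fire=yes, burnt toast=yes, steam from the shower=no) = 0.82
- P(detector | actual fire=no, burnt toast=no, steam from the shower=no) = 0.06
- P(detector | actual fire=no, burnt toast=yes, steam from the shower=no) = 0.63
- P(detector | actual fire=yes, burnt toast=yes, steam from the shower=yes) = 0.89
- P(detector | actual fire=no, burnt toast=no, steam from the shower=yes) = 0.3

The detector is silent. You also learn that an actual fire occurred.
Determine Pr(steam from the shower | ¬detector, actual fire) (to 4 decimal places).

Pr(steam from the shower | ¬detector, actual fire) ≈ 0.0681

Enumerate the 4 (burnt toast, steam from the shower) configurations and weight by the priors:
  P(¬detector | actual fire) = 0.45·0.76·0.91 + 0.34·0.76·0.09 + 0.18·0.24·0.91 + 0.11·0.24·0.09
        = 0.311220 + 0.023256 + 0.039312 + 0.002376 = 0.376164
The terms with steam from the shower present sum to 0.025632, so
  P(steam from the shower | ¬detector, actual fire) = 0.025632 / 0.376164 ≈ 0.0681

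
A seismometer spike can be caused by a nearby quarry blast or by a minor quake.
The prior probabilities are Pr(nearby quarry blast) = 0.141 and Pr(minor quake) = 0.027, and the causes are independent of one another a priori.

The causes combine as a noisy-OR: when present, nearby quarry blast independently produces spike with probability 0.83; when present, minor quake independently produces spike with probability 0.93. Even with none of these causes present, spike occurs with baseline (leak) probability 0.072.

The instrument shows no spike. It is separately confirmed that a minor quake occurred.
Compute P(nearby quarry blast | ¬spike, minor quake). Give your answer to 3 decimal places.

P(nearby quarry blast | ¬spike, minor quake) ≈ 0.027

Under noisy-OR, P(spike | causes) = 1 − (1−0.072)·∏(1−qᵢ) over the active causes.
P(¬spike | minor quake) = 0.06496*0.859 + 0.011043*0.141 = 0.055801 + 0.001557 = 0.057358
The nearby quarry blast-present share is 0.011043*0.141 = 0.001557.
So P(nearby quarry blast | ¬spike, minor quake) = 0.001557/0.057358 ≈ 0.027.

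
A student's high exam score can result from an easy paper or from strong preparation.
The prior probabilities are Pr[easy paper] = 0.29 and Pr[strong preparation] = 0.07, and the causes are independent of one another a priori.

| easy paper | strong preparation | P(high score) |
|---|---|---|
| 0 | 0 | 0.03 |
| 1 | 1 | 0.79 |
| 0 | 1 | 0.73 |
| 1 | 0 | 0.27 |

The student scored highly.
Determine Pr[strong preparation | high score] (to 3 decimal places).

Pr[strong preparation | high score] ≈ 0.361

Numerator (weight on configurations with strong preparation): 0.036281 + 0.016037 = 0.052318
Denominator P(high score): 0.03*0.71*0.93 + 0.73*0.71*0.07 + 0.27*0.29*0.93 + 0.79*0.29*0.07 = 0.144946
P(strong preparation | high score) = 0.052318/0.144946 ≈ 0.361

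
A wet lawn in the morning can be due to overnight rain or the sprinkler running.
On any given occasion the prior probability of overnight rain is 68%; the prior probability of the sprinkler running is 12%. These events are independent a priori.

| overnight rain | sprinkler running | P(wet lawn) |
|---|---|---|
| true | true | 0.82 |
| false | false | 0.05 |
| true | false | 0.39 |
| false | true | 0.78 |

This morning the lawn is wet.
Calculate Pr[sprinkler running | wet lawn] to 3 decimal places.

Pr[sprinkler running | wet lawn] ≈ 0.281

For the numerator, keep only sprinkler running=true terms: 0.029952 + 0.066912 = 0.096864
Normalizer over all consistent configurations: 0.05*0.32*0.88 + 0.78*0.32*0.12 + 0.39*0.68*0.88 + 0.82*0.68*0.12 = 0.344320
P(sprinkler running | wet lawn) = 0.096864/0.344320 ≈ 0.281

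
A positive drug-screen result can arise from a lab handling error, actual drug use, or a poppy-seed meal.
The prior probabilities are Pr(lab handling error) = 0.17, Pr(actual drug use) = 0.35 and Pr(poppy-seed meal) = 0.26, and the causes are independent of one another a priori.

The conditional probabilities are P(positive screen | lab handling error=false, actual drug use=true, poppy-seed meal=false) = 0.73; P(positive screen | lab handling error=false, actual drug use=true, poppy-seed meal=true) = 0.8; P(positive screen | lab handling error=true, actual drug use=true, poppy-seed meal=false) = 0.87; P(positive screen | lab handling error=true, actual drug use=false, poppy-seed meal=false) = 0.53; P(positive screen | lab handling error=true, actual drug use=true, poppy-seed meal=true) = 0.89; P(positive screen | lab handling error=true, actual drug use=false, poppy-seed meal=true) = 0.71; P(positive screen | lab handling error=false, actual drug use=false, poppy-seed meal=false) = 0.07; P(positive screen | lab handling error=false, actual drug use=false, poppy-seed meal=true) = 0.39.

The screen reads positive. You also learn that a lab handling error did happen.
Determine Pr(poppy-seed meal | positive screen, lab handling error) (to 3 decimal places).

By total probability over the 4 (actual drug use, poppy-seed meal) configurations:
  P(positive screen | lab handling error) = 0.53×0.65×0.74 + 0.71×0.65×0.26 + 0.87×0.35×0.74 + 0.89×0.35×0.26
        = 0.254930 + 0.119990 + 0.225330 + 0.080990 = 0.681240
Keeping only the poppy-seed meal-present terms gives 0.200980, so
  P(poppy-seed meal | positive screen, lab handling error) = 0.200980 / 0.681240 ≈ 0.295

Pr(poppy-seed meal | positive screen, lab handling error) ≈ 0.295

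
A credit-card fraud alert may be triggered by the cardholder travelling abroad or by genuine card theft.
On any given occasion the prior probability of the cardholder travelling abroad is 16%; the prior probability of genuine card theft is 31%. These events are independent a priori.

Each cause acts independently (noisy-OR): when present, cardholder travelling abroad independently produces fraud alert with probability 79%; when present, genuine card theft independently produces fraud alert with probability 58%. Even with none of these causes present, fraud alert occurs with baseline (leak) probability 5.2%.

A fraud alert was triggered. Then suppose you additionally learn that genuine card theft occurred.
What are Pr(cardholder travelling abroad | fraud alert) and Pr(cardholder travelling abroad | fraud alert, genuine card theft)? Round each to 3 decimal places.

Under noisy-OR, P(fraud alert | causes) = 1 − (1−0.052)·∏(1−qᵢ) over the active causes.
P(fraud alert) = 0.052*0.84*0.69 + 0.60184*0.84*0.31 + 0.80092*0.16*0.69 + 0.916386*0.16*0.31 = 0.030139 + 0.156719 + 0.088422 + 0.045453 = 0.320733
Restricting to configurations with cardholder travelling abroad present: 0.088422 + 0.045453 = 0.133875.
So P(cardholder travelling abroad | fraud alert) = 0.133875/0.320733 ≈ 0.417.

Now also conditioning on genuine card theft=true:
P(fraud alert | genuine card theft) = 0.60184×0.84 + 0.916386×0.16 = 0.505546 + 0.146622 = 0.652168
The cardholder travelling abroad-present share is 0.916386×0.16 = 0.146622.
So P(cardholder travelling abroad | fraud alert, genuine card theft) = 0.146622/0.652168 ≈ 0.225.

Pr(cardholder travelling abroad | fraud alert) ≈ 0.417; Pr(cardholder travelling abroad | fraud alert, genuine card theft) ≈ 0.225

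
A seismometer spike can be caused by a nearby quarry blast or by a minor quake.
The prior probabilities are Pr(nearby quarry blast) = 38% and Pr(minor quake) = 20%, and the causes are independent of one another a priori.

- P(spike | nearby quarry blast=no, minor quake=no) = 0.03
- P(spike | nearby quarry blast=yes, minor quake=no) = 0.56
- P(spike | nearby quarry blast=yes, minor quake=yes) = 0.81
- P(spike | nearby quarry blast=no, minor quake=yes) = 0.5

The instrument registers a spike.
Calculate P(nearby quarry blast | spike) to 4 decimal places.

P(spike) = 0.03×0.62×0.8 + 0.5×0.62×0.2 + 0.56×0.38×0.8 + 0.81×0.38×0.2 = 0.014880 + 0.062000 + 0.170240 + 0.061560 = 0.308680
The nearby quarry blast-present share is 0.170240 + 0.061560 = 0.231800.
Hence the posterior is 0.231800/0.308680 ≈ 0.7509.

P(nearby quarry blast | spike) ≈ 0.7509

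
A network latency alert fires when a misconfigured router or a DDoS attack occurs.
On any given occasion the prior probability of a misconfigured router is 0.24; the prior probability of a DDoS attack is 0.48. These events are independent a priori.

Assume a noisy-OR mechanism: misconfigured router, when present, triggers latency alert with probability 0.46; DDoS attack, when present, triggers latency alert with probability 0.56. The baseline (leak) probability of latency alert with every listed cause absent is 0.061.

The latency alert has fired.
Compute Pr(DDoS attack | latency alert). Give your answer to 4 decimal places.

Under noisy-OR, P(latency alert | causes) = 1 − (1−0.061)·∏(1−qᵢ) over the active causes.
Numerator (weight on configurations with DDoS attack): 0.214079 + 0.089498 = 0.303577
The normalizing constant is 0.061×0.76×0.52 + 0.58684×0.76×0.48 + 0.49294×0.24×0.52 + 0.776894×0.24×0.48 = 0.389203
Posterior = 0.303577 / 0.389203 ≈ 0.7800

Pr(DDoS attack | latency alert) ≈ 0.7800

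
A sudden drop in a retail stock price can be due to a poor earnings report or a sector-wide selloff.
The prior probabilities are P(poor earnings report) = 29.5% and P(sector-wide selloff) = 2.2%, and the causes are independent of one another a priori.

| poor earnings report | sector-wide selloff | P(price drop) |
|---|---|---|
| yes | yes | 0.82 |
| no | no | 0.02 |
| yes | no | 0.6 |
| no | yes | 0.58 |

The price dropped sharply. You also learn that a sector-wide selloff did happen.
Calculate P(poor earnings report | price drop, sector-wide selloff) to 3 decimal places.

P(poor earnings report | price drop, sector-wide selloff) ≈ 0.372

P(price drop | sector-wide selloff) = 0.58·0.705 + 0.82·0.295 = 0.408900 + 0.241900 = 0.650800
The poor earnings report-present share is 0.82·0.295 = 0.241900.
Hence the posterior is 0.241900/0.650800 ≈ 0.372.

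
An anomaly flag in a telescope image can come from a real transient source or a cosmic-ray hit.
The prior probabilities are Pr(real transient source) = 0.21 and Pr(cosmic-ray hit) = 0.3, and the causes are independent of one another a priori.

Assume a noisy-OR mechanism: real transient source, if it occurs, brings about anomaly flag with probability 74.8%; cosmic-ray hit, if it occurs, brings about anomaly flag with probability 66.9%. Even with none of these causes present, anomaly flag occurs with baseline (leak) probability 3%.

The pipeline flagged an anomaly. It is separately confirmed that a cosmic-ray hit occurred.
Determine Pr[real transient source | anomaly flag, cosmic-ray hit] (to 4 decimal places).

Under noisy-OR, P(anomaly flag | causes) = 1 − (1−0.03)·∏(1−qᵢ) over the active causes.
By total probability over both values of real transient source:
  P(anomaly flag | cosmic-ray hit) = 0.67893·0.79 + 0.91909·0.21
        = 0.536355 + 0.193009 = 0.729364
Configurations with real transient source contribute 0.193009, so
  P(real transient source | anomaly flag, cosmic-ray hit) = 0.193009 / 0.729364 ≈ 0.2646

Pr[real transient source | anomaly flag, cosmic-ray hit] ≈ 0.2646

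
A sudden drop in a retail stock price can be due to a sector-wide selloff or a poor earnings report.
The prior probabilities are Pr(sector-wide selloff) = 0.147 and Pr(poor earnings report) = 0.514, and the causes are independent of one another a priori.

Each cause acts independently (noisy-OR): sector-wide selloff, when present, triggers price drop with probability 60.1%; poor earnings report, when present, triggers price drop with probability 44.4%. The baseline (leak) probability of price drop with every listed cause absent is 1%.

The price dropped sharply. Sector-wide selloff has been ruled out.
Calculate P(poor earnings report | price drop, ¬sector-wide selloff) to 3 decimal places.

P(poor earnings report | price drop, ¬sector-wide selloff) ≈ 0.979

Under noisy-OR, P(price drop | causes) = 1 − (1−0.01)·∏(1−qᵢ) over the active causes.
Numerator (weight on configurations with poor earnings report): 0.44956×0.514 = 0.231074
The normalizing constant is 0.01×0.486 + 0.44956×0.514 = 0.235934
P(poor earnings report | price drop, ¬sector-wide selloff) = 0.231074/0.235934 ≈ 0.979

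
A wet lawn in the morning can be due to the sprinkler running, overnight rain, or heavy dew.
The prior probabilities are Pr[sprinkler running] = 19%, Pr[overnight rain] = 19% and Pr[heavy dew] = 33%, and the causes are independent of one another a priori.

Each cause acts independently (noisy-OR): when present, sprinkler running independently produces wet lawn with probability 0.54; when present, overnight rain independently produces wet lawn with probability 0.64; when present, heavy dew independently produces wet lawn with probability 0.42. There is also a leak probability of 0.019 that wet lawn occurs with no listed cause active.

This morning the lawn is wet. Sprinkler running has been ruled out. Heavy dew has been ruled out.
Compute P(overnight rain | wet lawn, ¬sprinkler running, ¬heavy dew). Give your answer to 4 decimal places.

Under noisy-OR, P(wet lawn | causes) = 1 − (1−0.019)·∏(1−qᵢ) over the active causes.
Sum P(wet lawn|·) weighted by the priors over both values of overnight rain:
  P(wet lawn | ¬sprinkler running, ¬heavy dew) = 0.019·0.81 + 0.64684·0.19
        = 0.015390 + 0.122900 = 0.138290
Keeping only the overnight rain-present terms gives 0.122900, so
  P(overnight rain | wet lawn, ¬sprinkler running, ¬heavy dew) = 0.122900 / 0.138290 ≈ 0.8887

P(overnight rain | wet lawn, ¬sprinkler running, ¬heavy dew) ≈ 0.8887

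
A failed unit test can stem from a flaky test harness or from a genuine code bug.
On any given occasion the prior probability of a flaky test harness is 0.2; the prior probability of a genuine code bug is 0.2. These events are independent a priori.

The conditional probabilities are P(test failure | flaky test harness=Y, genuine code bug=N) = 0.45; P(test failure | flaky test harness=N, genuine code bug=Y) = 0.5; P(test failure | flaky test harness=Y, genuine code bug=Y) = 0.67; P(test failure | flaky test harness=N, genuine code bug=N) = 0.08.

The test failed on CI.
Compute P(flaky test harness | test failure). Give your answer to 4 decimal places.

P(test failure) = 0.08×0.8×0.8 + 0.5×0.8×0.2 + 0.45×0.2×0.8 + 0.67×0.2×0.2 = 0.051200 + 0.080000 + 0.072000 + 0.026800 = 0.230000
The flaky test harness-present share is 0.072000 + 0.026800 = 0.098800.
P(flaky test harness | test failure) = 0.098800 / 0.230000 ≈ 0.4296

P(flaky test harness | test failure) ≈ 0.4296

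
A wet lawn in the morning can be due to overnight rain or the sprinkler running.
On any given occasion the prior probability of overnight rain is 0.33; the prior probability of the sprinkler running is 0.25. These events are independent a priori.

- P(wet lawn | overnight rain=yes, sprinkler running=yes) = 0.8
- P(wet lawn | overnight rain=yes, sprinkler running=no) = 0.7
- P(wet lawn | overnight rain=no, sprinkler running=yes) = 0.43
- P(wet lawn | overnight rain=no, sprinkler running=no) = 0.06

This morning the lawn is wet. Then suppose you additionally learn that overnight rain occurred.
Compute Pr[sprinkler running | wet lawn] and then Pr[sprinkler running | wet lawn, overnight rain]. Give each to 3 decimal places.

P(wet lawn) = 0.06*0.67*0.75 + 0.43*0.67*0.25 + 0.7*0.33*0.75 + 0.8*0.33*0.25 = 0.030150 + 0.072025 + 0.173250 + 0.066000 = 0.341425
Restricting to configurations with sprinkler running present: 0.072025 + 0.066000 = 0.138025.
Hence the posterior is 0.138025/0.341425 ≈ 0.404.

Now condition on the additional information:
By total probability over both values of sprinkler running:
  P(wet lawn | overnight rain) = 0.7*0.75 + 0.8*0.25
        = 0.525000 + 0.200000 = 0.725000
Keeping only the sprinkler running-present terms gives 0.200000, so
  P(sprinkler running | wet lawn, overnight rain) = 0.200000 / 0.725000 ≈ 0.276

Pr[sprinkler running | wet lawn] ≈ 0.404; Pr[sprinkler running | wet lawn, overnight rain] ≈ 0.276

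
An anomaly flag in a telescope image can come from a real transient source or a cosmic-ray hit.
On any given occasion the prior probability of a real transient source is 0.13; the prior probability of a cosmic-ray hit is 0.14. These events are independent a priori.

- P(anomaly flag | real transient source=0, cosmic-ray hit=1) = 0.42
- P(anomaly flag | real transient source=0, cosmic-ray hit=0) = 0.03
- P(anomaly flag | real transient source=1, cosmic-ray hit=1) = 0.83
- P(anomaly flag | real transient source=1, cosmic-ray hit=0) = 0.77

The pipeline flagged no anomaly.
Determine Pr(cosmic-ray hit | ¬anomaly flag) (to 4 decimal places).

Pr(cosmic-ray hit | ¬anomaly flag) ≈ 0.0894

For the numerator, keep only cosmic-ray hit=true terms: 0.070644 + 0.003094 = 0.073738
Denominator P(¬anomaly flag): 0.97·0.87·0.86 + 0.58·0.87·0.14 + 0.23·0.13·0.86 + 0.17·0.13·0.14 = 0.825206
P(cosmic-ray hit | ¬anomaly flag) = 0.073738/0.825206 ≈ 0.0894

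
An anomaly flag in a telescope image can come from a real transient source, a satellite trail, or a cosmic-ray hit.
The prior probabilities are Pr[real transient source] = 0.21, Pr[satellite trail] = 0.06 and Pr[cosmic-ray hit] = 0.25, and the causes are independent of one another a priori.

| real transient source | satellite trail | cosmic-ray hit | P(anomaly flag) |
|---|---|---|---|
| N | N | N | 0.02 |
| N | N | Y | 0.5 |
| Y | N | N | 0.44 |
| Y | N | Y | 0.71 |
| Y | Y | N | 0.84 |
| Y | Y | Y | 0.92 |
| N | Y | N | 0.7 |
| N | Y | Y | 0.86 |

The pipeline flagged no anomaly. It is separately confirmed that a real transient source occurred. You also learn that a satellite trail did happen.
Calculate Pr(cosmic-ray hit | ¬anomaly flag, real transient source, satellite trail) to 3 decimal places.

P(¬anomaly flag | real transient source, satellite trail) = 0.16*0.75 + 0.08*0.25 = 0.120000 + 0.020000 = 0.140000
Of this, 0.020000 comes from 0.08*0.25 (the cosmic-ray hit=true cases).
So P(cosmic-ray hit | ¬anomaly flag, real transient source, satellite trail) = 0.020000/0.140000 ≈ 0.143.

Pr(cosmic-ray hit | ¬anomaly flag, real transient source, satellite trail) ≈ 0.143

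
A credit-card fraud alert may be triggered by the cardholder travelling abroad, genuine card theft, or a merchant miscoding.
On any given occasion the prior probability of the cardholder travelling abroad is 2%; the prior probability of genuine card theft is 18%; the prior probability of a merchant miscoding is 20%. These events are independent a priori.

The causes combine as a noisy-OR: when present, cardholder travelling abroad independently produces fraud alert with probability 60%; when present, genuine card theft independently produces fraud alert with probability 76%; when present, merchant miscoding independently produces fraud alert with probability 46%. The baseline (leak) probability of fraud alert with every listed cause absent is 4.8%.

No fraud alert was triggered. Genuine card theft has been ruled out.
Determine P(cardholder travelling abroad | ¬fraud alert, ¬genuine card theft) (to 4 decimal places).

P(cardholder travelling abroad | ¬fraud alert, ¬genuine card theft) ≈ 0.0081

Under noisy-OR, P(fraud alert | causes) = 1 − (1−0.048)·∏(1−qᵢ) over the active causes.
For the numerator, keep only cardholder travelling abroad=true terms: 0.006093 + 0.000823 = 0.006916
Normalizer over all consistent configurations: 0.952×0.98×0.8 + 0.51408×0.98×0.2 + 0.3808×0.02×0.8 + 0.205632×0.02×0.2 = 0.854044
P(cardholder travelling abroad | ¬fraud alert, ¬genuine card theft) = 0.006916/0.854044 ≈ 0.0081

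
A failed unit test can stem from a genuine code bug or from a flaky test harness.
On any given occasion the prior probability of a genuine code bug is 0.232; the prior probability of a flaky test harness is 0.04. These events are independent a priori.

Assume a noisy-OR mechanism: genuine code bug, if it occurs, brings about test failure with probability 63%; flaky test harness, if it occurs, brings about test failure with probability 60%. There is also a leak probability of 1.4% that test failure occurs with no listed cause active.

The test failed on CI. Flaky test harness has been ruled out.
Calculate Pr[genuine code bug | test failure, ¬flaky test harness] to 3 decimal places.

Under noisy-OR, P(test failure | causes) = 1 − (1−0.014)·∏(1−qᵢ) over the active causes.
By total probability over both values of genuine code bug:
  P(test failure | ¬flaky test harness) = 0.014·0.768 + 0.63518·0.232
        = 0.010752 + 0.147362 = 0.158114
Configurations with genuine code bug contribute 0.147362, so
  P(genuine code bug | test failure, ¬flaky test harness) = 0.147362 / 0.158114 ≈ 0.932

Pr[genuine code bug | test failure, ¬flaky test harness] ≈ 0.932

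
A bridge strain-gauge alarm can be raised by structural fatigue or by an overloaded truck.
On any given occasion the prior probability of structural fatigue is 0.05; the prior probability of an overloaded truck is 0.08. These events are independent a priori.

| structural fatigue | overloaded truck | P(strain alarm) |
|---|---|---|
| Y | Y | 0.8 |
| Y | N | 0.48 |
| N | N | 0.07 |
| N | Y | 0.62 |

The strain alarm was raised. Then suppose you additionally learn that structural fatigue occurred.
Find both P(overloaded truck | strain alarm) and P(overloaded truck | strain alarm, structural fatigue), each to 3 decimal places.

P(strain alarm) = 0.07×0.95×0.92 + 0.62×0.95×0.08 + 0.48×0.05×0.92 + 0.8×0.05×0.08 = 0.061180 + 0.047120 + 0.022080 + 0.003200 = 0.133580
Of this, 0.050320 comes from 0.047120 + 0.003200 (the overloaded truck=true cases).
So P(overloaded truck | strain alarm) = 0.050320/0.133580 ≈ 0.377.

With the extra evidence:
Weight on overloaded truck=true, given the evidence: 0.8×0.08 = 0.064000
Normalizer over all consistent configurations: 0.48×0.92 + 0.8×0.08 = 0.505600
P(overloaded truck | strain alarm, structural fatigue) = 0.064000/0.505600 ≈ 0.127
This is intercausal reasoning (explaining away): once structural fatigue accounts for the strain alarm, overloaded truck becomes less likely.

P(overloaded truck | strain alarm) ≈ 0.377; P(overloaded truck | strain alarm, structural fatigue) ≈ 0.127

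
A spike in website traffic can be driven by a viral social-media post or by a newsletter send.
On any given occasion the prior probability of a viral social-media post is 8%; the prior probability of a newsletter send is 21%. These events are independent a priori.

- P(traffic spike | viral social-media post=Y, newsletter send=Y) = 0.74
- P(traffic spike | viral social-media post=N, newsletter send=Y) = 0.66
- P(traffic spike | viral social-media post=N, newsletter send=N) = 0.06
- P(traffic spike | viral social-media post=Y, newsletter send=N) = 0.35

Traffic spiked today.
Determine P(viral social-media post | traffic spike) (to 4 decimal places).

P(traffic spike) = 0.06*0.92*0.79 + 0.66*0.92*0.21 + 0.35*0.08*0.79 + 0.74*0.08*0.21 = 0.043608 + 0.127512 + 0.022120 + 0.012432 = 0.205672
The viral social-media post-present share is 0.022120 + 0.012432 = 0.034552.
Hence the posterior is 0.034552/0.205672 ≈ 0.1680.

P(viral social-media post | traffic spike) ≈ 0.1680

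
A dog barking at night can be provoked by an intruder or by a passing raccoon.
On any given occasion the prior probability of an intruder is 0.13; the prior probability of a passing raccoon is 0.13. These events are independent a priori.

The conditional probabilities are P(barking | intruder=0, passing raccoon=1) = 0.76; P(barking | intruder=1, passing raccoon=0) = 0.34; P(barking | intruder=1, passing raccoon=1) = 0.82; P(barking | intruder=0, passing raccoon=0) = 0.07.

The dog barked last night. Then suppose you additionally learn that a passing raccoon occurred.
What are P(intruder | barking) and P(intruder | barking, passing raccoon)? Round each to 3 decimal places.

P(intruder | barking) ≈ 0.274; P(intruder | barking, passing raccoon) ≈ 0.139

P(barking) = 0.07*0.87*0.87 + 0.76*0.87*0.13 + 0.34*0.13*0.87 + 0.82*0.13*0.13 = 0.052983 + 0.085956 + 0.038454 + 0.013858 = 0.191251
Restricting to configurations with intruder present: 0.038454 + 0.013858 = 0.052312.
P(intruder | barking) = 0.052312 / 0.191251 ≈ 0.274

Now condition on the additional information:
Sum P(barking|·) weighted by the priors over both values of intruder:
  P(barking | passing raccoon) = 0.76·0.87 + 0.82·0.13
        = 0.661200 + 0.106600 = 0.767800
Keeping only the intruder-present terms gives 0.106600, so
  P(intruder | barking, passing raccoon) = 0.106600 / 0.767800 ≈ 0.139
The drop from 0.274 to 0.139 is the explaining-away (discounting) effect.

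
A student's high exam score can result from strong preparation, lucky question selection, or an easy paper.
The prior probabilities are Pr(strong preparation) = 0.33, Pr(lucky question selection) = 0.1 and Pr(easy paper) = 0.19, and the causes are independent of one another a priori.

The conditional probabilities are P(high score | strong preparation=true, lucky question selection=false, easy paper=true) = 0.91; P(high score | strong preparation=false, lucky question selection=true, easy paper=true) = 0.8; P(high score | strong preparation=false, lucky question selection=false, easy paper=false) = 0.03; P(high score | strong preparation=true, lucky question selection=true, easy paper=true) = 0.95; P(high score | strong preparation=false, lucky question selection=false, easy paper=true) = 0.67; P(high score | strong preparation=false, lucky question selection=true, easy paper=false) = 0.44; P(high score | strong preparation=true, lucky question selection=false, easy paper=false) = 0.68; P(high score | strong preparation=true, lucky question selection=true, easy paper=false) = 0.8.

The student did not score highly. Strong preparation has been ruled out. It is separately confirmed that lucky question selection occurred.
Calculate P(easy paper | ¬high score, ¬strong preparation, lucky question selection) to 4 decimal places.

P(¬high score | ¬strong preparation, lucky question selection) = 0.56·0.81 + 0.2·0.19 = 0.453600 + 0.038000 = 0.491600
The easy paper-present share is 0.2·0.19 = 0.038000.
Hence the posterior is 0.038000/0.491600 ≈ 0.0773.

P(easy paper | ¬high score, ¬strong preparation, lucky question selection) ≈ 0.0773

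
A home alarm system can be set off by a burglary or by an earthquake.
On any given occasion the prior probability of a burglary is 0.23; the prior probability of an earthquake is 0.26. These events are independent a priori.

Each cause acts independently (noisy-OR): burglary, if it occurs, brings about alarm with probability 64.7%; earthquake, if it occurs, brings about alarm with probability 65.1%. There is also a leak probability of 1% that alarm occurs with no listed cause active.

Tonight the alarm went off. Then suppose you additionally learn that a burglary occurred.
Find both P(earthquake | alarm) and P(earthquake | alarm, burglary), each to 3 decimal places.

Under noisy-OR, P(alarm | causes) = 1 − (1−0.01)·∏(1−qᵢ) over the active causes.
Sum P(alarm|·) weighted by the priors over the 4 (burglary, earthquake) configurations:
  P(alarm) = 0.01*0.77*0.74 + 0.65449*0.77*0.26 + 0.65053*0.23*0.74 + 0.878035*0.23*0.26
        = 0.005698 + 0.131029 + 0.110720 + 0.052506 = 0.299953
Keeping only the earthquake-present terms gives 0.183535, so
  P(earthquake | alarm) = 0.183535 / 0.299953 ≈ 0.612

With the extra evidence:
Weight on earthquake=true, given the evidence: 0.878035*0.26 = 0.228289
Denominator P(alarm | burglary): 0.65053*0.74 + 0.878035*0.26 = 0.709681
P(earthquake | alarm, burglary) = 0.228289/0.709681 ≈ 0.322

P(earthquake | alarm) ≈ 0.612; P(earthquake | alarm, burglary) ≈ 0.322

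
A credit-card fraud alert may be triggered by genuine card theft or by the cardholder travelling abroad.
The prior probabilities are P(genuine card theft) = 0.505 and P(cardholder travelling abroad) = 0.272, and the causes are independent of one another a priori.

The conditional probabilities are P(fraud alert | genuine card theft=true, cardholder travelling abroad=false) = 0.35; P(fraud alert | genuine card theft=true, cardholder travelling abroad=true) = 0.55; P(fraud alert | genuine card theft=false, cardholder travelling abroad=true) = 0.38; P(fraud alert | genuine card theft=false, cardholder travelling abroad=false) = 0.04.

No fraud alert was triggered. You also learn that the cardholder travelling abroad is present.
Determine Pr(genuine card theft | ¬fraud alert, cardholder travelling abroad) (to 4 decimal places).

Pr(genuine card theft | ¬fraud alert, cardholder travelling abroad) ≈ 0.4254

Weight on genuine card theft=true, given the evidence: 0.45·0.505 = 0.227250
Denominator P(¬fraud alert | cardholder travelling abroad): 0.62·0.495 + 0.45·0.505 = 0.534150
Posterior = 0.227250 / 0.534150 ≈ 0.4254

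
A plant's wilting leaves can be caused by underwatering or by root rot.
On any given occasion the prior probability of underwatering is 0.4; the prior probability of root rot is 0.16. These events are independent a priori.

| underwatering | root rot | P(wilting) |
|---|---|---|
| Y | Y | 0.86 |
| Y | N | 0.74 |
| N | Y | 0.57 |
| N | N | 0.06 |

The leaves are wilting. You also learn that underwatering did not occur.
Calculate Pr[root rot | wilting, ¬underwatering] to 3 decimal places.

Pr[root rot | wilting, ¬underwatering] ≈ 0.644

For the numerator, keep only root rot=true terms: 0.57*0.16 = 0.091200
Normalizer over all consistent configurations: 0.06*0.84 + 0.57*0.16 = 0.141600
P(root rot | wilting, ¬underwatering) = 0.091200/0.141600 ≈ 0.644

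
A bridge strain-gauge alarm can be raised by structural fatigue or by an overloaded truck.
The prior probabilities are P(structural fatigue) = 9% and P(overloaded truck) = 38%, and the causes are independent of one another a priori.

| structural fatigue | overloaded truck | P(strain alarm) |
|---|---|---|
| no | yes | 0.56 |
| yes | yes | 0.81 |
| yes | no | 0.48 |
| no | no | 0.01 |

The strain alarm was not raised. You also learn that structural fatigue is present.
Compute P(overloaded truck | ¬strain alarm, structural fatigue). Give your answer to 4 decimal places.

P(overloaded truck | ¬strain alarm, structural fatigue) ≈ 0.1830

Weight on overloaded truck=true, given the evidence: 0.19·0.38 = 0.072200
Normalizer over all consistent configurations: 0.52·0.62 + 0.19·0.38 = 0.394600
P(overloaded truck | ¬strain alarm, structural fatigue) = 0.072200/0.394600 ≈ 0.1830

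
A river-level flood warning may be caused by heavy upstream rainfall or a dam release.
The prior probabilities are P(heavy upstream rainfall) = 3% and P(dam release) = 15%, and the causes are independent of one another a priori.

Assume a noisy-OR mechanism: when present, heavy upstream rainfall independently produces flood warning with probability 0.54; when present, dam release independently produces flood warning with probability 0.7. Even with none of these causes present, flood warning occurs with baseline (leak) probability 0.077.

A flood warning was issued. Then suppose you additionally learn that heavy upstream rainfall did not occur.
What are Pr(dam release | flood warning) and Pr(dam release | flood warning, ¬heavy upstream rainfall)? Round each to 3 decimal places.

Pr(dam release | flood warning) ≈ 0.583; Pr(dam release | flood warning, ¬heavy upstream rainfall) ≈ 0.624

Under noisy-OR, P(flood warning | causes) = 1 − (1−0.077)·∏(1−qᵢ) over the active causes.
Sum P(flood warning|·) weighted by the priors over the 4 (heavy upstream rainfall, dam release) configurations:
  P(flood warning) = 0.077*0.97*0.85 + 0.7231*0.97*0.15 + 0.57542*0.03*0.85 + 0.872626*0.03*0.15
        = 0.063486 + 0.105211 + 0.014673 + 0.003927 = 0.187297
Keeping only the dam release-present terms gives 0.109138, so
  P(dam release | flood warning) = 0.109138 / 0.187297 ≈ 0.583

With the extra evidence:
Weight on dam release=true, given the evidence: 0.7231*0.15 = 0.108465
The normalizing constant is 0.077*0.85 + 0.7231*0.15 = 0.173915
P(dam release | flood warning, ¬heavy upstream rainfall) = 0.108465/0.173915 ≈ 0.624
Ruling out heavy upstream rainfall raises the posterior on dam release — the flip side of explaining away.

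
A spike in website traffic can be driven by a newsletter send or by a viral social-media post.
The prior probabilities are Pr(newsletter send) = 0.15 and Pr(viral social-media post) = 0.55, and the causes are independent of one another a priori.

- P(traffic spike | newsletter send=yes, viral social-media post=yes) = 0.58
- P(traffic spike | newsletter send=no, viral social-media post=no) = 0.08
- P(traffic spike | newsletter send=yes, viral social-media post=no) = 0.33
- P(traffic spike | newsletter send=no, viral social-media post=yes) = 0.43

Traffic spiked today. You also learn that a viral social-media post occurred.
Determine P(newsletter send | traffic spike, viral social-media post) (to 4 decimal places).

P(newsletter send | traffic spike, viral social-media post) ≈ 0.1923

Sum P(traffic spike|·) weighted by the priors over both values of newsletter send:
  P(traffic spike | viral social-media post) = 0.43*0.85 + 0.58*0.15
        = 0.365500 + 0.087000 = 0.452500
Configurations with newsletter send contribute 0.087000, so
  P(newsletter send | traffic spike, viral social-media post) = 0.087000 / 0.452500 ≈ 0.1923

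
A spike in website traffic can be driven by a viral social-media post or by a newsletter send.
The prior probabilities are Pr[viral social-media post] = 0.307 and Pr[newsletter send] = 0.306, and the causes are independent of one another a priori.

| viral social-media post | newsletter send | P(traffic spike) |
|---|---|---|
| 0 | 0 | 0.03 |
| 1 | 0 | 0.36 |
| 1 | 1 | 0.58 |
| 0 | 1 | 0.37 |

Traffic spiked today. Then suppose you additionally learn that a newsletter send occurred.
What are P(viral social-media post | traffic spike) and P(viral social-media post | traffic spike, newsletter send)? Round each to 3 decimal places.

P(viral social-media post | traffic spike) ≈ 0.585; P(viral social-media post | traffic spike, newsletter send) ≈ 0.410

P(traffic spike) = 0.03*0.693*0.694 + 0.37*0.693*0.306 + 0.36*0.307*0.694 + 0.58*0.307*0.306 = 0.014428 + 0.078461 + 0.076701 + 0.054486 = 0.224076
Restricting to configurations with viral social-media post present: 0.076701 + 0.054486 = 0.131187.
Hence the posterior is 0.131187/0.224076 ≈ 0.585.

Now condition on the additional information:
Weight on viral social-media post=true, given the evidence: 0.58×0.307 = 0.178060
Denominator P(traffic spike | newsletter send): 0.37×0.693 + 0.58×0.307 = 0.434470
P(viral social-media post | traffic spike, newsletter send) = 0.178060/0.434470 ≈ 0.410
Conditioning on newsletter send lowers the posterior on viral social-media post: the classic explaining-away effect in a common-effect structure.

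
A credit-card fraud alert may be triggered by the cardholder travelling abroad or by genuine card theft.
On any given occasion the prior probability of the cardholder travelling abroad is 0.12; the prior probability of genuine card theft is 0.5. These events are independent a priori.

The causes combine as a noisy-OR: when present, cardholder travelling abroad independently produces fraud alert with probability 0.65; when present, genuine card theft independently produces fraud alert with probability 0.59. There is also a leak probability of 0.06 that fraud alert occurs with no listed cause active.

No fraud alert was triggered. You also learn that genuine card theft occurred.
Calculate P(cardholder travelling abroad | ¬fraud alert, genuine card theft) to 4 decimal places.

Under noisy-OR, P(fraud alert | causes) = 1 − (1−0.06)·∏(1−qᵢ) over the active causes.
P(¬fraud alert | genuine card theft) = 0.3854×0.88 + 0.13489×0.12 = 0.339152 + 0.016187 = 0.355339
Of this, 0.016187 comes from 0.13489×0.12 (the cardholder travelling abroad=true cases).
Hence the posterior is 0.016187/0.355339 ≈ 0.0456.

P(cardholder travelling abroad | ¬fraud alert, genuine card theft) ≈ 0.0456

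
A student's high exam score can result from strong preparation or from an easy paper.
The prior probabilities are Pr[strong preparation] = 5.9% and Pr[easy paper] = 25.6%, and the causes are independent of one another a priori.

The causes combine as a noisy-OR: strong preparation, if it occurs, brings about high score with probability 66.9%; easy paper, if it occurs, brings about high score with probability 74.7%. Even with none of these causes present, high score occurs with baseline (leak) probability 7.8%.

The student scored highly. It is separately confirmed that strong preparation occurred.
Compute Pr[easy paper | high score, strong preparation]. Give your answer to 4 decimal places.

Under noisy-OR, P(high score | causes) = 1 − (1−0.078)·∏(1−qᵢ) over the active causes.
Weight on easy paper=true, given the evidence: 0.922789×0.256 = 0.236234
The normalizing constant is 0.694818×0.744 + 0.922789×0.256 = 0.753179
P(easy paper | high score, strong preparation) = 0.236234/0.753179 ≈ 0.3136

Pr[easy paper | high score, strong preparation] ≈ 0.3136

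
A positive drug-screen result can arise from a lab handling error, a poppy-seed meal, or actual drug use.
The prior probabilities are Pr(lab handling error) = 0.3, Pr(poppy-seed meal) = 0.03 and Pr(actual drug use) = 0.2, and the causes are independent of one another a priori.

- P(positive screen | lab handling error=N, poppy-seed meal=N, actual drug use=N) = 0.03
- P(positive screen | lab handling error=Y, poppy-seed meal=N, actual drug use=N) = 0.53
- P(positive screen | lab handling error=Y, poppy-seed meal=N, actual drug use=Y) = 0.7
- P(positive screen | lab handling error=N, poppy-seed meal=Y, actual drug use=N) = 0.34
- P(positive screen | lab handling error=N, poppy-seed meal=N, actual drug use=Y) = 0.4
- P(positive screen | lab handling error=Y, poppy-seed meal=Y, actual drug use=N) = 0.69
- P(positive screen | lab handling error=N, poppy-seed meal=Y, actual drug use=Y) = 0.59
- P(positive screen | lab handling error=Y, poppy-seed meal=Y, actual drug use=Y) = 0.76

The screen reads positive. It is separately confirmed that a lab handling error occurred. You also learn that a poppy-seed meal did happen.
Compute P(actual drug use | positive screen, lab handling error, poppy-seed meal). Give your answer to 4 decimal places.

For the numerator, keep only actual drug use=true terms: 0.76×0.2 = 0.152000
Normalizer over all consistent configurations: 0.69×0.8 + 0.76×0.2 = 0.704000
P(actual drug use | positive screen, lab handling error, poppy-seed meal) = 0.152000/0.704000 ≈ 0.2159

P(actual drug use | positive screen, lab handling error, poppy-seed meal) ≈ 0.2159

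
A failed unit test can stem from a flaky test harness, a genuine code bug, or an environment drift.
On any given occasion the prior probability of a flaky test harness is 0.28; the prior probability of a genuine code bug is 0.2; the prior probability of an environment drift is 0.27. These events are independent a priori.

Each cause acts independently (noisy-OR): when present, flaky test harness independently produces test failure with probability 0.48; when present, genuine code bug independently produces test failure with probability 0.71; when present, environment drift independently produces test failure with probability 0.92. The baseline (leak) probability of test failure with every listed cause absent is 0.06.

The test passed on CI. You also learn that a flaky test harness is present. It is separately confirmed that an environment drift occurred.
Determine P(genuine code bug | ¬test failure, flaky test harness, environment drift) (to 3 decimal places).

Under noisy-OR, P(test failure | causes) = 1 − (1−0.06)·∏(1−qᵢ) over the active causes.
Weight on genuine code bug=true, given the evidence: 0.01134*0.2 = 0.002268
Normalizer over all consistent configurations: 0.039104*0.8 + 0.01134*0.2 = 0.033551
P(genuine code bug | ¬test failure, flaky test harness, environment drift) = 0.002268/0.033551 ≈ 0.068

P(genuine code bug | ¬test failure, flaky test harness, environment drift) ≈ 0.068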